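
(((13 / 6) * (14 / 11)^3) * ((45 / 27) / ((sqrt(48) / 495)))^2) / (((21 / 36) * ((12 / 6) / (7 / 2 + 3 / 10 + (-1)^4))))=2866500 / 11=260590.91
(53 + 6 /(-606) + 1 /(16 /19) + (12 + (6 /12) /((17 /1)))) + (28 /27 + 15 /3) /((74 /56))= 1942402369 /27444528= 70.78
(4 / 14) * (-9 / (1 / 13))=-234 / 7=-33.43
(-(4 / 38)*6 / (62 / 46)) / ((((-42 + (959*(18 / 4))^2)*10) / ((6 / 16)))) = -69 / 73128269795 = -0.00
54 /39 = 18 /13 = 1.38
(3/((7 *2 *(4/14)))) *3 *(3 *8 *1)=54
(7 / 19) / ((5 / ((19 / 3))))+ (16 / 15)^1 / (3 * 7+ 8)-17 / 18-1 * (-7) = 17119 / 2610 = 6.56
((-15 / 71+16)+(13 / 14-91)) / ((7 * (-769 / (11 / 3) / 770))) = 44671385 / 1146579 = 38.96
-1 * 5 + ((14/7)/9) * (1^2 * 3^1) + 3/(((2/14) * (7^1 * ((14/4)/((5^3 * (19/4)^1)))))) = 21193/42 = 504.60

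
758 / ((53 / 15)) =11370 / 53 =214.53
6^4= 1296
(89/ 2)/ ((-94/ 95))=-8455/ 188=-44.97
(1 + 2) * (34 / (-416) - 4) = -2547 / 208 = -12.25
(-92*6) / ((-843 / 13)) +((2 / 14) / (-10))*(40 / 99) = 1656532 / 194733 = 8.51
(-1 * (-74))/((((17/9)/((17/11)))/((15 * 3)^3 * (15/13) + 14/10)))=4551754356/715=6366090.01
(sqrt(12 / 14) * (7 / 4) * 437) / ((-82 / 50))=-10925 * sqrt(42) / 164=-431.72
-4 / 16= -1 / 4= -0.25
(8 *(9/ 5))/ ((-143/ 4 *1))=-288/ 715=-0.40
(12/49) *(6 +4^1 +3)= 156/49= 3.18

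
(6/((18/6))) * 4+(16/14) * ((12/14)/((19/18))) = 8312/931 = 8.93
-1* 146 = -146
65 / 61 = 1.07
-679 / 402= -1.69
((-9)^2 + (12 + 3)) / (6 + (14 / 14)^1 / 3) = 288 / 19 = 15.16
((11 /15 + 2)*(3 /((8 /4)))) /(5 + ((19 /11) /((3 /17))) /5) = 33 /56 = 0.59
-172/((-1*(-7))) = -24.57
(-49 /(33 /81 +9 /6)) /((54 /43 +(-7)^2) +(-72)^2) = -113778 /23182519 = -0.00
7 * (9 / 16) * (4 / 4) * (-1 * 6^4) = -5103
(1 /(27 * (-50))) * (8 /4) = -1 /675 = -0.00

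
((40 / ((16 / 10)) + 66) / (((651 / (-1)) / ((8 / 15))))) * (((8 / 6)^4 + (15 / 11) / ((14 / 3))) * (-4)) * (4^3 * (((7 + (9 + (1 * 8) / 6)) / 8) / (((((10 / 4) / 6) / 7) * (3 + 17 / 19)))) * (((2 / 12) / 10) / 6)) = 17701703552 / 10347517125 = 1.71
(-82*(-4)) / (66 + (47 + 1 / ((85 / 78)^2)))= 2369800 / 822509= 2.88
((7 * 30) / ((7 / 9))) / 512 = 135 / 256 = 0.53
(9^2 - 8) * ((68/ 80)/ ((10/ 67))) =83147/ 200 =415.74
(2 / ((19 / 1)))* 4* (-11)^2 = 50.95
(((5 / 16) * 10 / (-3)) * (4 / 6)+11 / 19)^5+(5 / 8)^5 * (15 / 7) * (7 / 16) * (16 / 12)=2284155665702803 / 19164190454710272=0.12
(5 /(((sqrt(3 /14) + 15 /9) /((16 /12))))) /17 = 1400 /5491-60 * sqrt(42) /5491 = 0.18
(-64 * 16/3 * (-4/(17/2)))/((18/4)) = 16384/459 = 35.69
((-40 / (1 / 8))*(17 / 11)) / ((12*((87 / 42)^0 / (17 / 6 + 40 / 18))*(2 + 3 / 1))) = -12376 / 297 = -41.67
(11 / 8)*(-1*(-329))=3619 / 8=452.38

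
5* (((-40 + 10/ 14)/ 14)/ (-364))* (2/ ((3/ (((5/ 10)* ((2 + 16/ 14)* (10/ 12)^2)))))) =378125/ 13484016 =0.03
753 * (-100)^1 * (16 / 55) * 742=-178792320 / 11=-16253847.27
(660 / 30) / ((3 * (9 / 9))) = 22 / 3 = 7.33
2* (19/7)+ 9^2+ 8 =661/7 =94.43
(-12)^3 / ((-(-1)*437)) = -1728 / 437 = -3.95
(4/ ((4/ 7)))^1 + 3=10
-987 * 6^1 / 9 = -658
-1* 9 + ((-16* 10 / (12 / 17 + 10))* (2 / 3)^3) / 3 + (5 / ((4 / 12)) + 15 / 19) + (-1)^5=604090 / 140049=4.31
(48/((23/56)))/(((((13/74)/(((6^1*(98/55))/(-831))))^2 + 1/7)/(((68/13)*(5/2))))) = 96128854671360/11737494758587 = 8.19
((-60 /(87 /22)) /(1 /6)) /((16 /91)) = -15015 /29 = -517.76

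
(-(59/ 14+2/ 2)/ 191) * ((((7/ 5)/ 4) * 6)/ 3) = -73/ 3820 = -0.02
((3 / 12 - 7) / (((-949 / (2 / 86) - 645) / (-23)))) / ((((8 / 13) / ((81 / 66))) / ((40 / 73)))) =-1089855 / 266287648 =-0.00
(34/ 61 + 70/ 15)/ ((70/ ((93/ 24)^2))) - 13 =-2434801/ 204960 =-11.88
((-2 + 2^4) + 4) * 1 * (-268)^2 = 1292832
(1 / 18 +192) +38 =4141 / 18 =230.06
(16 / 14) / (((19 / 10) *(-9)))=-80 / 1197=-0.07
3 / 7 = 0.43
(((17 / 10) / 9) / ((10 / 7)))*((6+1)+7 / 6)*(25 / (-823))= -5831 / 177768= -0.03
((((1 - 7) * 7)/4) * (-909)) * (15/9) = 31815/2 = 15907.50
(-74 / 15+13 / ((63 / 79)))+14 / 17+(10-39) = -90008 / 5355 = -16.81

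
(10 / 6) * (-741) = -1235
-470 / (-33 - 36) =470 / 69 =6.81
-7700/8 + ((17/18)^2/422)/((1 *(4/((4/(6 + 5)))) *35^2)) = -1773319432211/1842409800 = -962.50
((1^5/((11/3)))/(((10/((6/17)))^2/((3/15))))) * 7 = 189/397375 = 0.00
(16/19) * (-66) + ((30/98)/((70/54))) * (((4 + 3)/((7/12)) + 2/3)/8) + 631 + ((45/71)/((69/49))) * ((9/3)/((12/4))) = 24530200939/42569044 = 576.25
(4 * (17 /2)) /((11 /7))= 238 /11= 21.64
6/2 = 3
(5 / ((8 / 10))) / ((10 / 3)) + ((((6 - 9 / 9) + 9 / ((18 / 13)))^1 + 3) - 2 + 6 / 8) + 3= 145 / 8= 18.12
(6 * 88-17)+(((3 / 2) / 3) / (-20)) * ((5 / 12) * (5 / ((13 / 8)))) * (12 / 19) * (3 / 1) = 510.94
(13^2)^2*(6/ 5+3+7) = 1599416/ 5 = 319883.20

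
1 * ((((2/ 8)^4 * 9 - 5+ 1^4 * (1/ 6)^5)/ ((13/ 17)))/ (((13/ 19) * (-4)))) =99756935/ 42052608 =2.37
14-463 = -449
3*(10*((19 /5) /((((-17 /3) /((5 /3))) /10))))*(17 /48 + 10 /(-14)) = 57475 /476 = 120.75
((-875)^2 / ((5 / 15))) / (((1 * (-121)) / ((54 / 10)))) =-12403125 / 121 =-102505.17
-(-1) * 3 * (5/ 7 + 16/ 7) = 9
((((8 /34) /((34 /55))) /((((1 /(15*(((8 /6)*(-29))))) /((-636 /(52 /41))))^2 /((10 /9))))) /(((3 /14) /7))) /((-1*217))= -24462236500240000 /4542213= -5385532668.82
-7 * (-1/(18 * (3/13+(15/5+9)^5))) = 13/8318106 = 0.00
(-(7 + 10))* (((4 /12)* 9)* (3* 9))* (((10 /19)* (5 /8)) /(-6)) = 11475 /152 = 75.49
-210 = -210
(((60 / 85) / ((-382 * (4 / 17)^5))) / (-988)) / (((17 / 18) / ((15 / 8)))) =1989765 / 386473984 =0.01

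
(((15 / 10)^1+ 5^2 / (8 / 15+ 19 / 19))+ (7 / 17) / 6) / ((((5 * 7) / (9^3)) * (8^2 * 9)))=16173 / 25024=0.65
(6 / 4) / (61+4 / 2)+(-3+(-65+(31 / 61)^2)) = -10583093 / 156282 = -67.72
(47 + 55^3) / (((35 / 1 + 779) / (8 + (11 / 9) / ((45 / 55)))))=21329753 / 10989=1941.01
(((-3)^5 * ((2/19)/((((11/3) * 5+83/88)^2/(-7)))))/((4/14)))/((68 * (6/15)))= 10585080/170714867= 0.06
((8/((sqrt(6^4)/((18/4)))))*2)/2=1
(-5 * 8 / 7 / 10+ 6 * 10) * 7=416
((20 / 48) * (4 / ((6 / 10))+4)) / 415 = 8 / 747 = 0.01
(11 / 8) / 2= 11 / 16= 0.69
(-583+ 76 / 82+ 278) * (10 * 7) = -872690 / 41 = -21285.12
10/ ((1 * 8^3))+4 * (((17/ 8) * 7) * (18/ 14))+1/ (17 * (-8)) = 332981/ 4352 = 76.51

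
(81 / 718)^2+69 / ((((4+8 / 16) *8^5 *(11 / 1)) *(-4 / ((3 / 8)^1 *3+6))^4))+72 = 1753934108819175405 / 24355745923334144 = 72.01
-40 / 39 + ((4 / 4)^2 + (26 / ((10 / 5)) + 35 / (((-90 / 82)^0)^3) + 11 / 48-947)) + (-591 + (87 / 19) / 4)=-17649455 / 11856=-1488.65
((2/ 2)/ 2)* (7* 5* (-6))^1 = -105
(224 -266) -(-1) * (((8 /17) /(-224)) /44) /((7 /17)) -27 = -595057 /8624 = -69.00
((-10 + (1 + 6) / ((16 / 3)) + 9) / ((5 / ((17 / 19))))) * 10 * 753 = 64005 / 152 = 421.09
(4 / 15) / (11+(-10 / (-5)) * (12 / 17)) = 68 / 3165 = 0.02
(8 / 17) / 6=4 / 51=0.08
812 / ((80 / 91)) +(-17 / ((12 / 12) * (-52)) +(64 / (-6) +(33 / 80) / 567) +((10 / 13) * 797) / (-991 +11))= 1255782089 / 1375920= 912.69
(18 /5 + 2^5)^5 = 178689902368 /3125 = 57180768.76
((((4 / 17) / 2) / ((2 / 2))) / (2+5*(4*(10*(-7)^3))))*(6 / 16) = -1 / 1554888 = -0.00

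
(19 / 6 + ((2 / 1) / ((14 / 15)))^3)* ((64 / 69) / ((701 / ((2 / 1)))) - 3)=-3880652893 / 99543402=-38.98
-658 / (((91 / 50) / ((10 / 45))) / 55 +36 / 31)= -112189000 / 223389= -502.21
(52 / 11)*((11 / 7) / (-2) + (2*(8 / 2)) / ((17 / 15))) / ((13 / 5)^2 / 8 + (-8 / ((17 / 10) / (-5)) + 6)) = 7763600 / 7952021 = 0.98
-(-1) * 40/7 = 40/7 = 5.71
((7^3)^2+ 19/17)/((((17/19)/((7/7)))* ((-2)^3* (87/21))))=-66501729/16762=-3967.41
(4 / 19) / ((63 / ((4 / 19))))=16 / 22743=0.00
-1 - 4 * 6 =-25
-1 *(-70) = 70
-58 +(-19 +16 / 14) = -531 / 7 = -75.86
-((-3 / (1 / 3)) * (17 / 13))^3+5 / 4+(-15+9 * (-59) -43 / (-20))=11947424 / 10985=1087.61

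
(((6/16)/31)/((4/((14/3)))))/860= 7/426560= 0.00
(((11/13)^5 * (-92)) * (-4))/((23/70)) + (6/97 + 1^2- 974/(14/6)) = 17506706571/252107947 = 69.44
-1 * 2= -2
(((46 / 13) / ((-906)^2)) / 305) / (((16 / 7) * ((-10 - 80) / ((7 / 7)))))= -161 / 2343322612800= -0.00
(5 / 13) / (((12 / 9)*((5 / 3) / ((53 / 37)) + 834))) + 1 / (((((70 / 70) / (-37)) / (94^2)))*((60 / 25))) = -2821885761625 / 20715396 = -136221.67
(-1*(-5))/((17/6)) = 30/17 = 1.76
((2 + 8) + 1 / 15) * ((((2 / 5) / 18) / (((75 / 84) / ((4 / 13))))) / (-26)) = -8456 / 2851875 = -0.00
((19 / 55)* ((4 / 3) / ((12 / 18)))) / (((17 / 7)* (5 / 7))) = 1862 / 4675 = 0.40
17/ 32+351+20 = 11889/ 32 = 371.53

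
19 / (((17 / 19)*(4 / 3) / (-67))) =-72561 / 68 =-1067.07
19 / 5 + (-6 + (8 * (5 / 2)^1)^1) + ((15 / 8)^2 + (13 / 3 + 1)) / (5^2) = 87139 / 4800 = 18.15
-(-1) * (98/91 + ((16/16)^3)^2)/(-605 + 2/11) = -297/86489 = -0.00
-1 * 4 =-4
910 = 910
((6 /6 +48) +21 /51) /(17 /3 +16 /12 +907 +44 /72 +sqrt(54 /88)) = 171132885 /3167665114 - 25515*sqrt(33) /3167665114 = 0.05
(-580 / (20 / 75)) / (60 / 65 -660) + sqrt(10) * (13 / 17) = 13 * sqrt(10) / 17 + 9425 / 2856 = 5.72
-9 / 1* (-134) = 1206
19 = 19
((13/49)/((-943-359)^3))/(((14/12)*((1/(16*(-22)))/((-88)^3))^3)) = -44859600410909648720232448/31543932231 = -1422130889782460.00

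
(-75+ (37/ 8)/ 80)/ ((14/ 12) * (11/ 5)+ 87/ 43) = -6187227/ 378944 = -16.33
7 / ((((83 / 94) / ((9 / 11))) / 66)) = 35532 / 83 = 428.10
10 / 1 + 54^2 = 2926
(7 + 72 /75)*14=2786 /25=111.44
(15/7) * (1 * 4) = 8.57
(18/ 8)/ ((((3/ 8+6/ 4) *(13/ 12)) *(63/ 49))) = 0.86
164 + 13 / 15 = 2473 / 15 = 164.87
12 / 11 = 1.09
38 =38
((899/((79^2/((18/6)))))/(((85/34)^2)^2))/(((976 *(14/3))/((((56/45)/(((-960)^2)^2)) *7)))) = 6293/252614909952000000000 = 0.00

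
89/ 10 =8.90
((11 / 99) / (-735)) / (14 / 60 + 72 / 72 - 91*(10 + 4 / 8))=1 / 6312474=0.00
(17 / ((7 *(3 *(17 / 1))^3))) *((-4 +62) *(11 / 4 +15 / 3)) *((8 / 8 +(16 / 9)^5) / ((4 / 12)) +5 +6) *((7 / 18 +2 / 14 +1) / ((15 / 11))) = 1263609665813 / 2031948720270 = 0.62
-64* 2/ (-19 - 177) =32/ 49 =0.65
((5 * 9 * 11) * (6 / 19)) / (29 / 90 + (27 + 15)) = 267300 / 72371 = 3.69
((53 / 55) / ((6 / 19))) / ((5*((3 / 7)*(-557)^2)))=7049 / 1535732550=0.00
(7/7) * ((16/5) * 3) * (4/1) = 192/5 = 38.40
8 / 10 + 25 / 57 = 353 / 285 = 1.24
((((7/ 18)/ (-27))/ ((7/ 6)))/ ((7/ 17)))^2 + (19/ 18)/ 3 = 226811/ 642978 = 0.35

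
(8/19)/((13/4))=32/247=0.13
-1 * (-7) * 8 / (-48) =-7 / 6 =-1.17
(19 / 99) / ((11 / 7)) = 133 / 1089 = 0.12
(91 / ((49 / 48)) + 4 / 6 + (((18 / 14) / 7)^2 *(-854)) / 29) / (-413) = -2650360 / 12324333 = -0.22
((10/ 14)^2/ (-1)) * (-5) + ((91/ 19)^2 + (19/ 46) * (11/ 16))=335554985/ 13019104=25.77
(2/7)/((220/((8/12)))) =1/1155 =0.00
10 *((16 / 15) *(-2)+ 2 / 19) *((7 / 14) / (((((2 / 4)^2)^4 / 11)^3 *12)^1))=-3226753564672 / 171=-18869903886.97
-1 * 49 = -49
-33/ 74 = -0.45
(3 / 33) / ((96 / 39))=13 / 352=0.04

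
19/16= 1.19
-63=-63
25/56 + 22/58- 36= -57123/1624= -35.17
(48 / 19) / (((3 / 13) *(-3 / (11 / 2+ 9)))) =-3016 / 57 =-52.91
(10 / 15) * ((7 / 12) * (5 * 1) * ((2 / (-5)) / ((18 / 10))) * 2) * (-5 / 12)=0.36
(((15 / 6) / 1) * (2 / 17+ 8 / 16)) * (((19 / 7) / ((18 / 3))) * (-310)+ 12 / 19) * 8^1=-557030 / 323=-1724.55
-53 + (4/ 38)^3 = -363519/ 6859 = -53.00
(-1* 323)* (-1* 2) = 646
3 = 3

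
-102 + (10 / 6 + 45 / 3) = -256 / 3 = -85.33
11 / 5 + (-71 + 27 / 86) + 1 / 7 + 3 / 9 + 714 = 5833291 / 9030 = 645.99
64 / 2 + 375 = 407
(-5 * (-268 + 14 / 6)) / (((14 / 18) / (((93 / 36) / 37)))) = 123535 / 1036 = 119.24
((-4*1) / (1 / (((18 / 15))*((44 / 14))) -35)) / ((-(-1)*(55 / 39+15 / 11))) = 113256 / 2728075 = 0.04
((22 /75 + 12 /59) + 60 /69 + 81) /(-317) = -8382829 /32262675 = -0.26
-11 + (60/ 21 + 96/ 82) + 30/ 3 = 869/ 287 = 3.03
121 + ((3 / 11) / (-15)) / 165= 1098074 / 9075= 121.00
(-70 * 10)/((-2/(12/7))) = 600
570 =570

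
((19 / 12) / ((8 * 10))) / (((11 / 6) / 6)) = 57 / 880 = 0.06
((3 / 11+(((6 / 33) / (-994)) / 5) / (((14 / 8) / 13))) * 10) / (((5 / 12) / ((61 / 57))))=25440904 / 3635555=7.00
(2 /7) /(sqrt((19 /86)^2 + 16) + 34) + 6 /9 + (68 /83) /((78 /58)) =1.28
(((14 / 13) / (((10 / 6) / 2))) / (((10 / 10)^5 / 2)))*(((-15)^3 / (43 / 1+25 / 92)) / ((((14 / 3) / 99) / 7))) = -29935.86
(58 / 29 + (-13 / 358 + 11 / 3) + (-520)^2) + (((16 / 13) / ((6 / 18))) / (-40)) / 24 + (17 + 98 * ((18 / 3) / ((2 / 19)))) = 38536324433 / 139620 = 276008.63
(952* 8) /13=7616 /13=585.85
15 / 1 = 15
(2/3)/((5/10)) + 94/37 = 430/111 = 3.87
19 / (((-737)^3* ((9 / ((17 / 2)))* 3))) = -323 / 21617039862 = -0.00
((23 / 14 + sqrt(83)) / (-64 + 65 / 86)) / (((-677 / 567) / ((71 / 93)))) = 631971 / 38049431 + 54954 * sqrt(83) / 5435633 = 0.11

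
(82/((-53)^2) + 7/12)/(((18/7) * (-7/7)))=-144529/606744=-0.24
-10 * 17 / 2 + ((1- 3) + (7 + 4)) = -76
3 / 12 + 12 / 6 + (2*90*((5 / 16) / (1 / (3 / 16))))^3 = 1175.45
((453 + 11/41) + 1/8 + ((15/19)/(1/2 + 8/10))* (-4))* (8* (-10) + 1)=-2886289569/81016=-35626.17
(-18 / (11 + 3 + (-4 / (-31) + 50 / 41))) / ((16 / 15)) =-171585 / 156064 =-1.10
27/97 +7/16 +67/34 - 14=-298497/26384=-11.31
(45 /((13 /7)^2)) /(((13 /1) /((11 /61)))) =24255 /134017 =0.18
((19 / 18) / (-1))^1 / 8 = -19 / 144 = -0.13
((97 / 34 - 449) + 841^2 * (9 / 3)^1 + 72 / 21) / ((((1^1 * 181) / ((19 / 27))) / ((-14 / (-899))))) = 9592972073 / 74688021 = 128.44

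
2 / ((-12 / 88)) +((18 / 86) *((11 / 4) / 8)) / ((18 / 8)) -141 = -160615 / 1032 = -155.63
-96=-96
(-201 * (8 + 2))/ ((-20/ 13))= 2613/ 2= 1306.50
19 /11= 1.73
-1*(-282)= 282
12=12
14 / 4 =7 / 2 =3.50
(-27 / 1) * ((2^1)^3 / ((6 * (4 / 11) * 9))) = -11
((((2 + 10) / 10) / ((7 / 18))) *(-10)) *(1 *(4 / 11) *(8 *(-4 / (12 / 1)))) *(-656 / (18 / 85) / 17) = -419840 / 77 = -5452.47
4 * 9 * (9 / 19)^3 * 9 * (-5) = -1180980 / 6859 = -172.18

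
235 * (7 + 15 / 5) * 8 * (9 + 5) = 263200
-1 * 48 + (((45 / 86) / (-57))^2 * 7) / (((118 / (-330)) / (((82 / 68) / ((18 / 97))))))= -514284282531 / 10711863472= -48.01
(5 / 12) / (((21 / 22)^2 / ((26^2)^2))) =208972.40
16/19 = 0.84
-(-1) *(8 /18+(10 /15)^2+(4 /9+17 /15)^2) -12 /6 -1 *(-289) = 290.38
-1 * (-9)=9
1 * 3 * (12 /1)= 36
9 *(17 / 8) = 153 / 8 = 19.12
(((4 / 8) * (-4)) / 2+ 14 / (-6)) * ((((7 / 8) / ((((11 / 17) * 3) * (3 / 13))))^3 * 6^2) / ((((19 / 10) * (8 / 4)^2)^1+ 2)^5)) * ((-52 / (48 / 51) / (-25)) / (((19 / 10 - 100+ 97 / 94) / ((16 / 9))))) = 120174159790628125 / 270705657709798096896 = 0.00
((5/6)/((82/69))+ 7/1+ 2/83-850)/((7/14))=-11465043/6806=-1684.55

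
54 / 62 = 27 / 31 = 0.87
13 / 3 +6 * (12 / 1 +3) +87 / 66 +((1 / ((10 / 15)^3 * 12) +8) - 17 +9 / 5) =468509 / 5280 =88.73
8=8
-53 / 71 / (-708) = 53 / 50268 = 0.00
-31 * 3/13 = -93/13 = -7.15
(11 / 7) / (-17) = -11 / 119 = -0.09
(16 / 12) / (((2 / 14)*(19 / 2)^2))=112 / 1083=0.10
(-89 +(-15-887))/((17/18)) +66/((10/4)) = -86946/85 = -1022.89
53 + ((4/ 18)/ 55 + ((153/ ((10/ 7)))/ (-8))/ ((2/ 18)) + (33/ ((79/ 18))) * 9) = 117269/ 625680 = 0.19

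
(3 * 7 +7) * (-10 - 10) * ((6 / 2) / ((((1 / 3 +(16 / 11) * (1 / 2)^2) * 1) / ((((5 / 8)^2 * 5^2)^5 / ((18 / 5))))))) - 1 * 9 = -183582333691272821 / 3087007744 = -59469346.67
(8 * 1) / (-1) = -8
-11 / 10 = -1.10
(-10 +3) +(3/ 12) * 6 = -11/ 2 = -5.50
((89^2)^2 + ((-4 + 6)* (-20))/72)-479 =62741761.44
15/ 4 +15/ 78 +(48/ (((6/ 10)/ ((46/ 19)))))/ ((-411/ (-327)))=21391855/ 135356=158.04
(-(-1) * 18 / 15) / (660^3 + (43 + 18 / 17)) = 0.00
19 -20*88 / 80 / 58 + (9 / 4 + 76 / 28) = 19151 / 812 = 23.58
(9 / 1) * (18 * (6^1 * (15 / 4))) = 3645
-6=-6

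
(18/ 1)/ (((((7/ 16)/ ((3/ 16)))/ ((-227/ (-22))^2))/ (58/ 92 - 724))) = -382602825/ 644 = -594103.77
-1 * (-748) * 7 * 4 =20944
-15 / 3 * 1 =-5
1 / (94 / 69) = 69 / 94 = 0.73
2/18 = 1/9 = 0.11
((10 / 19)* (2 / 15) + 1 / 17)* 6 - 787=-253951 / 323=-786.23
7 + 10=17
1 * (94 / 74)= 47 / 37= 1.27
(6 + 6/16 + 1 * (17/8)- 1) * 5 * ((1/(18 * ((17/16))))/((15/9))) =20/17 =1.18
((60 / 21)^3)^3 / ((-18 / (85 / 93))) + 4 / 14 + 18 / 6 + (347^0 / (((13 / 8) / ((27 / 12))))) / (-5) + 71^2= 9659408516237488 / 2195437988835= 4399.76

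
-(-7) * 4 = 28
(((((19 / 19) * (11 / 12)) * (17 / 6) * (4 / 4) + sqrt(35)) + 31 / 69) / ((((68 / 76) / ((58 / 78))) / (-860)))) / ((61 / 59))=-27957740 * sqrt(35) / 40443- 35261699575 / 16743402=-6195.72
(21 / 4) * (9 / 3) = 63 / 4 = 15.75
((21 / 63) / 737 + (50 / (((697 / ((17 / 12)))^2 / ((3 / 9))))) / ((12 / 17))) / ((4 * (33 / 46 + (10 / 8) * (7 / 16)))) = 40609007 / 373505145354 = 0.00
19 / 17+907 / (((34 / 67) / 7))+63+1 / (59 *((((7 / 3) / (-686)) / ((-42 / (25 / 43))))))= 648708201 / 50150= 12935.36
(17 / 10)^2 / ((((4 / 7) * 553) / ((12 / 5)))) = 867 / 39500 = 0.02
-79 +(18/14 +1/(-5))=-2727/35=-77.91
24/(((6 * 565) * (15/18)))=24/2825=0.01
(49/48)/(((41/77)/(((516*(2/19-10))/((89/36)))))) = -274508388/69331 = -3959.39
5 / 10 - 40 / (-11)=91 / 22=4.14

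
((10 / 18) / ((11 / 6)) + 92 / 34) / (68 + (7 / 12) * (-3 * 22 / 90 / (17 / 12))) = 8440 / 189893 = 0.04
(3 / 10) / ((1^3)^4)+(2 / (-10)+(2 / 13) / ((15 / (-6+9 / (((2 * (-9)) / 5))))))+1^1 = 1.01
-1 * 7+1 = -6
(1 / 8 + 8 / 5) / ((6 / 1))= 23 / 80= 0.29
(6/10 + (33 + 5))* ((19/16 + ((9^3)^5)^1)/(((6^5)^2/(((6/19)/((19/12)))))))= 635791815908279779/24253655040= 26214268.11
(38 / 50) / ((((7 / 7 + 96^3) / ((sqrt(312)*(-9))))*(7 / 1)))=-342*sqrt(78) / 154828975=-0.00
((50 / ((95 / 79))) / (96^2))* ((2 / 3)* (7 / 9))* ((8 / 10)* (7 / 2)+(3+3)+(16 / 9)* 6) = 40369 / 886464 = 0.05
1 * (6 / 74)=3 / 37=0.08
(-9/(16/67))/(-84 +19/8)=603/1306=0.46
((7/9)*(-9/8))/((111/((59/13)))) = -413/11544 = -0.04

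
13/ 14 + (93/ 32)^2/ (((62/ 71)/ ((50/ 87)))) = 6.49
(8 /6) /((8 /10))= 5 /3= 1.67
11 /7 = 1.57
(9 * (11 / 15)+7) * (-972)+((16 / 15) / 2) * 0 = -66096 / 5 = -13219.20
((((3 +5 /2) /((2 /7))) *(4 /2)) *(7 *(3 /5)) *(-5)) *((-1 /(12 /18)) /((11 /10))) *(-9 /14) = -2835 /4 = -708.75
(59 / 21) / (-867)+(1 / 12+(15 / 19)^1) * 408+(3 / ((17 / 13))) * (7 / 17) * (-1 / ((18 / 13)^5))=355.92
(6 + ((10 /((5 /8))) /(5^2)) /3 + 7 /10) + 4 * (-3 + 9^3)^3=229594306637 /150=1530628710.91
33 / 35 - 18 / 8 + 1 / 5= -31 / 28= -1.11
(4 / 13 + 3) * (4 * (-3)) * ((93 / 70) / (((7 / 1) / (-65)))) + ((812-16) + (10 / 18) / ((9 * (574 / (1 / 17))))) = 1285.67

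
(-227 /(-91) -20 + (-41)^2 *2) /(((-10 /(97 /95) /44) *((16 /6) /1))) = -974221149 /172900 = -5634.59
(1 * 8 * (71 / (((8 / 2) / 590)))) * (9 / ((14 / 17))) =6409170 / 7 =915595.71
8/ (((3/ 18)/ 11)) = 528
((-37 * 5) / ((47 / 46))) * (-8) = 68080 / 47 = 1448.51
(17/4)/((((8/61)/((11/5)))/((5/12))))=11407/384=29.71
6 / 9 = 2 / 3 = 0.67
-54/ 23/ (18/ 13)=-39/ 23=-1.70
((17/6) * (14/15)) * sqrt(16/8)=119 * sqrt(2)/45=3.74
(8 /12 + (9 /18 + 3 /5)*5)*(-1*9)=-111 /2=-55.50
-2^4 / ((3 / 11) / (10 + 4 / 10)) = -610.13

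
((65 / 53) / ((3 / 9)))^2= 38025 / 2809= 13.54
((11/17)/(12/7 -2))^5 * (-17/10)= 2706784157/26726720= 101.28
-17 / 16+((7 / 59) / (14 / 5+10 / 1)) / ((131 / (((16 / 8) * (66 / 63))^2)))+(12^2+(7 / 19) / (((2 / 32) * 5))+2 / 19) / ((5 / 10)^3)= 859446348907 / 740129040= 1161.21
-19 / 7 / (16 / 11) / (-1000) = 209 / 112000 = 0.00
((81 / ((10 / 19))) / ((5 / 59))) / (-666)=-10089 / 3700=-2.73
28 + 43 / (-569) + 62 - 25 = 36942 / 569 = 64.92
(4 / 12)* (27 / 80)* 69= 621 / 80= 7.76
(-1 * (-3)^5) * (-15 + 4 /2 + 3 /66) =-69255 /22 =-3147.95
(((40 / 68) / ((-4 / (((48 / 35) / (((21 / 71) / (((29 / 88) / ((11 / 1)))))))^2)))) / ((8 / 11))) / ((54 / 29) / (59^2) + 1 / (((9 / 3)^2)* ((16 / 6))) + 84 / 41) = -105280956397374 / 56420453330078915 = -0.00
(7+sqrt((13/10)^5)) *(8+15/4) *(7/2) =55601 *sqrt(130)/8000+2303/8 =367.12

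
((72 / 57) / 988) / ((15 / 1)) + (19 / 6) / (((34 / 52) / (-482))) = -2793602008 / 1196715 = -2334.39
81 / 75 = 27 / 25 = 1.08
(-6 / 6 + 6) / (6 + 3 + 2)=5 / 11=0.45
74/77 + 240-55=14319/77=185.96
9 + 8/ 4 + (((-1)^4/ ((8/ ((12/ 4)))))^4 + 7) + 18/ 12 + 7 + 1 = 112721/ 4096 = 27.52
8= 8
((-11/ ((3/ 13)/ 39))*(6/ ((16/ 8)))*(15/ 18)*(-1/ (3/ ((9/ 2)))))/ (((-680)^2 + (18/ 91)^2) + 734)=76971895/ 5113617304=0.02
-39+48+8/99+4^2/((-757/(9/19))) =12916061/1423917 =9.07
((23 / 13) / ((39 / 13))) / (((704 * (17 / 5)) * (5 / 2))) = 23 / 233376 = 0.00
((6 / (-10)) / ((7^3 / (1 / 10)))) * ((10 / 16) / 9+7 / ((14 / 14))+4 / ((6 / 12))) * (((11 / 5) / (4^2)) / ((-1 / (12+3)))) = 0.01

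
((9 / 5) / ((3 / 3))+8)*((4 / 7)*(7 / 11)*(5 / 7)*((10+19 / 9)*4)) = 12208 / 99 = 123.31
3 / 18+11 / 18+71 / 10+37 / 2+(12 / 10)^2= 6259 / 225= 27.82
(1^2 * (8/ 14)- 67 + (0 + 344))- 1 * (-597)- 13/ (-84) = 73477/ 84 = 874.73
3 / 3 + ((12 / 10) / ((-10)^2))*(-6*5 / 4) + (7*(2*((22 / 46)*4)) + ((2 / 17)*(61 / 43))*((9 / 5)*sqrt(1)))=47064663 / 1681300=27.99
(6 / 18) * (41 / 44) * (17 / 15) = 697 / 1980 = 0.35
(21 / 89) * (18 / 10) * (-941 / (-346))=177849 / 153970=1.16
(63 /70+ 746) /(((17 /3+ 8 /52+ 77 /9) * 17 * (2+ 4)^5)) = 97097 /247052160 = 0.00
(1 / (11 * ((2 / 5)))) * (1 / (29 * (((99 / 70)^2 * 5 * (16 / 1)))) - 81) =-460449755 / 25012152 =-18.41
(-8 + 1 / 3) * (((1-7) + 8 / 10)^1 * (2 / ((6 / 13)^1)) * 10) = 15548 / 9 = 1727.56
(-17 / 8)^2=289 / 64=4.52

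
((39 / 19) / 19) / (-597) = -13 / 71839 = -0.00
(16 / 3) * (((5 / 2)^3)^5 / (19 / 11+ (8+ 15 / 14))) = 2349853515625 / 5108736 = 459967.69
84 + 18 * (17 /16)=825 /8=103.12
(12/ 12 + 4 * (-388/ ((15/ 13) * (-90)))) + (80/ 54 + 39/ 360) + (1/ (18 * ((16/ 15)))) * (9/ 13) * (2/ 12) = 364853/ 20800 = 17.54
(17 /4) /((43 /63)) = 1071 /172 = 6.23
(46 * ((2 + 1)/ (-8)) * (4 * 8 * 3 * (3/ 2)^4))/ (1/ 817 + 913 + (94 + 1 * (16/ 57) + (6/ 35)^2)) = -50342498325/ 6048854072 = -8.32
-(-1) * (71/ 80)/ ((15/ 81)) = 4.79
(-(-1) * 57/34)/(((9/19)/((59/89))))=21299/9078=2.35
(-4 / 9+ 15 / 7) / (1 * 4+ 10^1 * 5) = 107 / 3402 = 0.03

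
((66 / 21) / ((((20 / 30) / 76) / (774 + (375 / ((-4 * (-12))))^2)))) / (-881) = -134033163 / 394688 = -339.59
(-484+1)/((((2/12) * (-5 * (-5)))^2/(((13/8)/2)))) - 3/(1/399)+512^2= 652310989/2500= 260924.40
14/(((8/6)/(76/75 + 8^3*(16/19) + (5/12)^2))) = 207006709/45600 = 4539.62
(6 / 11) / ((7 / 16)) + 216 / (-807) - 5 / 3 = -42725 / 62139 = -0.69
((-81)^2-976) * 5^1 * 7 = 195475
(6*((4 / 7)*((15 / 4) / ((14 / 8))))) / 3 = 120 / 49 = 2.45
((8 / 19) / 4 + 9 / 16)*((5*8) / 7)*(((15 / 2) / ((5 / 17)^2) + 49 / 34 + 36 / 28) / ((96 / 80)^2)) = 38576525 / 162792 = 236.97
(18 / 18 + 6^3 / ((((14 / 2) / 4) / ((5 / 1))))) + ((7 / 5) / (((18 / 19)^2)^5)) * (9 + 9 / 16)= 142435282100321993 / 222162405212160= 641.13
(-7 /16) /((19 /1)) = -7 /304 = -0.02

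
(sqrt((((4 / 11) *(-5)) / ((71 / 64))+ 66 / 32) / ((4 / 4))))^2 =5293 / 12496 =0.42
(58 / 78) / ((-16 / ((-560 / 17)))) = 1015 / 663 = 1.53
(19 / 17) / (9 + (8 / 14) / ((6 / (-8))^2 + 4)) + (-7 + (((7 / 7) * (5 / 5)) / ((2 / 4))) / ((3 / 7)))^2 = 3971660 / 713439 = 5.57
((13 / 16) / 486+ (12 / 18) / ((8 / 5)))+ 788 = 6130741 / 7776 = 788.42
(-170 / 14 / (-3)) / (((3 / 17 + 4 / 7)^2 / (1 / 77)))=0.09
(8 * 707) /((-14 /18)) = -7272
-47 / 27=-1.74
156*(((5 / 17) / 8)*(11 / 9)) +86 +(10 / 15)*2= 9623 / 102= 94.34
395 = 395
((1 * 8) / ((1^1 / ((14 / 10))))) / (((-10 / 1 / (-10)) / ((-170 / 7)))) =-272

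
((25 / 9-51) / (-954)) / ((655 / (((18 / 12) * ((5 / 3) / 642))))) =217 / 722099772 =0.00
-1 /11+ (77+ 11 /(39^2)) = 1286887 /16731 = 76.92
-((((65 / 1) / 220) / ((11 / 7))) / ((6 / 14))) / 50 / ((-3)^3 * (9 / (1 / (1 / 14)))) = 4459 / 8820900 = 0.00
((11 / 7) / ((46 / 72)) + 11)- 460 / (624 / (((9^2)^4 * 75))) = -19925250870191 / 8372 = -2379986964.91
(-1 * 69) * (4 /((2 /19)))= -2622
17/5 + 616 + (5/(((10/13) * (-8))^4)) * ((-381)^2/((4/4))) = 9220068121/8192000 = 1125.50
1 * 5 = 5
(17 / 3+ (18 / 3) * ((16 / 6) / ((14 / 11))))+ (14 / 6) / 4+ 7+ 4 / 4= 751 / 28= 26.82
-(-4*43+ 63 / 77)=1883 / 11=171.18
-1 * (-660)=660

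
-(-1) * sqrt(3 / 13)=sqrt(39) / 13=0.48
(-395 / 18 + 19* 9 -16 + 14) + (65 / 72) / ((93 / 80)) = 247471 / 1674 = 147.83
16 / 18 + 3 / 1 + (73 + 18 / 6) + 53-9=1115 / 9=123.89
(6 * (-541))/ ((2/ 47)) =-76281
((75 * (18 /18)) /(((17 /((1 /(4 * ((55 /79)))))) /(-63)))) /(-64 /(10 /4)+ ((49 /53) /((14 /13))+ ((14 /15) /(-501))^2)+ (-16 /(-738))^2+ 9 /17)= 375630157778155875 /91122803857730546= 4.12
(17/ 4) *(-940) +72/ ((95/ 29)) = -377437/ 95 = -3973.02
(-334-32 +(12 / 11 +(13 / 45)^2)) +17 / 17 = -8104216 / 22275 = -363.83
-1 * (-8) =8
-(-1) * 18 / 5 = 18 / 5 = 3.60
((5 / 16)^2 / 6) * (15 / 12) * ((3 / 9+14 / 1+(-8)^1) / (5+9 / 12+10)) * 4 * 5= 11875 / 72576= 0.16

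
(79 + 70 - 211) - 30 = -92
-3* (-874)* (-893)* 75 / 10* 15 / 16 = -263412675 / 16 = -16463292.19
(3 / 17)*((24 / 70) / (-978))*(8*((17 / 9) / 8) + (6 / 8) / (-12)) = -263 / 2327640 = -0.00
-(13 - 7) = -6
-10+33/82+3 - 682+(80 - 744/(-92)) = -1132563/1886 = -600.51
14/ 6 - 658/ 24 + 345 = 3839/ 12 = 319.92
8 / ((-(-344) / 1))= 1 / 43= 0.02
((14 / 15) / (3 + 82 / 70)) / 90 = 49 / 19710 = 0.00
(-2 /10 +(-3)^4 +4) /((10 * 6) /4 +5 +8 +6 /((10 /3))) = 424 /149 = 2.85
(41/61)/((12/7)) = 0.39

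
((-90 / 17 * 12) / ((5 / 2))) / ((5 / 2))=-864 / 85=-10.16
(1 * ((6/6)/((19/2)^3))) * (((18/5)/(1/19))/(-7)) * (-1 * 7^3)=7056/1805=3.91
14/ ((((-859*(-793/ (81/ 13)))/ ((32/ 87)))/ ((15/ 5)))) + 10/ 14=1284291511/ 1797652493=0.71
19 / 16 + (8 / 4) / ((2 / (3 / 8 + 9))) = 169 / 16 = 10.56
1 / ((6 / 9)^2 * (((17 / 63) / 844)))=119637 / 17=7037.47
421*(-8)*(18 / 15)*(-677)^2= -1852382486.40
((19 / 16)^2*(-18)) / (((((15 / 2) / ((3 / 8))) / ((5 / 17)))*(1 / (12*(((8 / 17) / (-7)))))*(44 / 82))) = 399627 / 712096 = 0.56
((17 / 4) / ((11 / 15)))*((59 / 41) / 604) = 15045 / 1089616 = 0.01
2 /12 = 1 /6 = 0.17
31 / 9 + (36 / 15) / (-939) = 48479 / 14085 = 3.44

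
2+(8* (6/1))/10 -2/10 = 33/5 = 6.60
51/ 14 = 3.64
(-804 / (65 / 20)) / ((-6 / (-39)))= -1608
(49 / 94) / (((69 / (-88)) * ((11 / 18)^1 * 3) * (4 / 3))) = -294 / 1081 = -0.27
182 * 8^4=745472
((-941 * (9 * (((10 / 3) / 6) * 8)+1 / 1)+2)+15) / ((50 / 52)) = -1002664 / 25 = -40106.56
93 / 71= 1.31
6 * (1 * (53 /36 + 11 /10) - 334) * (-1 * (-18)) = -178971 /5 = -35794.20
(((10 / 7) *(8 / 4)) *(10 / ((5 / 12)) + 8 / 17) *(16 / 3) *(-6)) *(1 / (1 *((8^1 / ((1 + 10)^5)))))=-5359777280 / 119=-45040145.21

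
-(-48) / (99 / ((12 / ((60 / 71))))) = 1136 / 165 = 6.88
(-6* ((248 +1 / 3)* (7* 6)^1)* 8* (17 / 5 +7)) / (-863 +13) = 2603328 / 425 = 6125.48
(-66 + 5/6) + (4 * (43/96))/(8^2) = -33351/512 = -65.14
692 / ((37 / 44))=30448 / 37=822.92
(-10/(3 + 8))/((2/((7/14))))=-5/22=-0.23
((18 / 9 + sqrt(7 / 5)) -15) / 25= -13 / 25 + sqrt(35) / 125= -0.47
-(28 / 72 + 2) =-43 / 18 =-2.39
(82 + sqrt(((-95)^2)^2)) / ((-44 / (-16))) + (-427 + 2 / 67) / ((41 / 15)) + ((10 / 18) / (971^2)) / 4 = 3236313231539921 / 1025633753892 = 3155.43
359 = 359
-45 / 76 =-0.59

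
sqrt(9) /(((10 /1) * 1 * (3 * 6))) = 1 /60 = 0.02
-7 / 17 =-0.41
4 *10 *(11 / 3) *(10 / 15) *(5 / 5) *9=880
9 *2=18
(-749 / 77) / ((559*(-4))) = 107 / 24596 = 0.00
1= 1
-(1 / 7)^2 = -1 / 49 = -0.02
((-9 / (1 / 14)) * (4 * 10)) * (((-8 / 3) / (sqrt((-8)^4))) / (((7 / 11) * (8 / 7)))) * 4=1155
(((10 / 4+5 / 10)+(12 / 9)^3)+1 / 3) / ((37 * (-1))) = -154 / 999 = -0.15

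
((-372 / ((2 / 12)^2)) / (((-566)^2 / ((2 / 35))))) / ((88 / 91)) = -10881 / 4404895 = -0.00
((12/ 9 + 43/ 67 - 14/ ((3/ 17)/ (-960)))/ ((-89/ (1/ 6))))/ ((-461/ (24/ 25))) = 0.30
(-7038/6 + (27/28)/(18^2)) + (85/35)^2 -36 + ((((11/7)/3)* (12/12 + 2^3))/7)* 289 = -2371913/2352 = -1008.47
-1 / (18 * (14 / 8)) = -2 / 63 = -0.03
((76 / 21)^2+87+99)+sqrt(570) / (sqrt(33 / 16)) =4* sqrt(2090) / 11+87802 / 441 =215.72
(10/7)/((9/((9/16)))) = 5/56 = 0.09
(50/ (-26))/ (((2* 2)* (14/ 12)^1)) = -75/ 182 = -0.41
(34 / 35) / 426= 17 / 7455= 0.00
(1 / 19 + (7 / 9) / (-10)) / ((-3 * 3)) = 43 / 15390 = 0.00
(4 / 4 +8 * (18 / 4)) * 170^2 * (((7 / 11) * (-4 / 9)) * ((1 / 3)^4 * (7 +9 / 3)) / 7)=-42772000 / 8019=-5333.83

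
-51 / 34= -1.50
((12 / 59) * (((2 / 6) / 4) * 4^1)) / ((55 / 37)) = 148 / 3245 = 0.05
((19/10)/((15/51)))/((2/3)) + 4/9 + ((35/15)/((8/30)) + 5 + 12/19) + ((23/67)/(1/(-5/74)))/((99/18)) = 2857463189/116574975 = 24.51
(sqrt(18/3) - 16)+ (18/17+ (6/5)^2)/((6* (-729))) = -1652459/103275+ sqrt(6) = -13.55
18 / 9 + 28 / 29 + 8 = 10.97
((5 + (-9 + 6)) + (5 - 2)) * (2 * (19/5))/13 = 38/13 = 2.92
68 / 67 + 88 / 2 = 3016 / 67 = 45.01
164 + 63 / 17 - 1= 2834 / 17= 166.71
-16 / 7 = -2.29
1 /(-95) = -1 /95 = -0.01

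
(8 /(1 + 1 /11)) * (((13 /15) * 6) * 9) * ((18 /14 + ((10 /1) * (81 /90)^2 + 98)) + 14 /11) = 6526026 /175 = 37291.58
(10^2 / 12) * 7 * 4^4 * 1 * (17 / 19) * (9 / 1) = 2284800 / 19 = 120252.63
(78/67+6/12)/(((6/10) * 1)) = 1115/402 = 2.77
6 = 6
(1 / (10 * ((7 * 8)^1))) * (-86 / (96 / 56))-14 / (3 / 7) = -5241 / 160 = -32.76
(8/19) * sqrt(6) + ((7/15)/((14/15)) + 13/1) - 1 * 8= 8 * sqrt(6)/19 + 11/2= 6.53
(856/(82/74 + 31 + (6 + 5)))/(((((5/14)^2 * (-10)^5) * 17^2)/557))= -108052987/36012109375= -0.00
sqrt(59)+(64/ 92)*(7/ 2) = 56/ 23+sqrt(59) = 10.12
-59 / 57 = -1.04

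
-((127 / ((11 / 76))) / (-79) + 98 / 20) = 53939 / 8690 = 6.21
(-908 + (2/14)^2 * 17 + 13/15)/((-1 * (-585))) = -666488/429975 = -1.55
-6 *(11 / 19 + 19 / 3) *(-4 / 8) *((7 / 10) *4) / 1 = 5516 / 95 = 58.06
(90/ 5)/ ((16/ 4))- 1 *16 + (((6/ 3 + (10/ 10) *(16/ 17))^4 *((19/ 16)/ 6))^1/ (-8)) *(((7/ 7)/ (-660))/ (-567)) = -3450578724023/ 300050194752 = -11.50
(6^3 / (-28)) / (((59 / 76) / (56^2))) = -1838592 / 59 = -31162.58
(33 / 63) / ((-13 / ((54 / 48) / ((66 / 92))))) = -0.06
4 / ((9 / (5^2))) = 100 / 9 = 11.11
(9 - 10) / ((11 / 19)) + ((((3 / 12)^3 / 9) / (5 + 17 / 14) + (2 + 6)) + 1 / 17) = 29667613 / 4685472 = 6.33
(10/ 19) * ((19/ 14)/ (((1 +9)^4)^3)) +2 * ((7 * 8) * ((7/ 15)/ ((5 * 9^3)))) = 43904000002187/ 3061800000000000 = 0.01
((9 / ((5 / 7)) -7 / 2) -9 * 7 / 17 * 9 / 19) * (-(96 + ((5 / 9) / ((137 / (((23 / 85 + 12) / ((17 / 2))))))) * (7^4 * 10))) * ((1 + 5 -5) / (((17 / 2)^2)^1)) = -3999375736552 / 166314949695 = -24.05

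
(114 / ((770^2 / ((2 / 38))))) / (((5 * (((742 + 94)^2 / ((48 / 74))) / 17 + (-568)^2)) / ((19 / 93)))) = 969 / 904576795545500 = 0.00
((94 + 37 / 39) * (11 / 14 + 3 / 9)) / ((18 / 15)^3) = 3107875 / 50544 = 61.49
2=2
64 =64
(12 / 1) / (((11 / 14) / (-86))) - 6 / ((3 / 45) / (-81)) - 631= 58801 / 11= 5345.55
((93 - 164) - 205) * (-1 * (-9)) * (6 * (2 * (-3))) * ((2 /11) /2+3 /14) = 2101464 /77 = 27291.74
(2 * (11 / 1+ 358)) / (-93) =-246 / 31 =-7.94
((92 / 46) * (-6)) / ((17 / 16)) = -192 / 17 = -11.29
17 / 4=4.25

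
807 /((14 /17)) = 13719 /14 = 979.93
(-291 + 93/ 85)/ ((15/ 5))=-8214/ 85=-96.64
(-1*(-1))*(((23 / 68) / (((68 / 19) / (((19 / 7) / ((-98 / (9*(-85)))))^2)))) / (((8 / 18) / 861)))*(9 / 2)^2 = 28644833760975 / 17210368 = 1664394.03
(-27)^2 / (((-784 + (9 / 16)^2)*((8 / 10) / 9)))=-2099520 / 200623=-10.47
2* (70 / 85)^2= 392 / 289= 1.36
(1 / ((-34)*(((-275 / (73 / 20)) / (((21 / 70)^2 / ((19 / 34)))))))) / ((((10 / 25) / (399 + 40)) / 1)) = 288423 / 4180000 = 0.07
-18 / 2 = -9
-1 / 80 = -0.01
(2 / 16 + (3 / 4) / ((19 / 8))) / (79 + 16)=67 / 14440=0.00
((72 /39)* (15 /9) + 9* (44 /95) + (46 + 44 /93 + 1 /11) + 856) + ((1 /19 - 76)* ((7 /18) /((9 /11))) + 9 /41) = 814846531547 /932392890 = 873.93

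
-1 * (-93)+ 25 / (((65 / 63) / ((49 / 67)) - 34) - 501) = 30622299 / 329438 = 92.95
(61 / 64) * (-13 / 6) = -793 / 384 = -2.07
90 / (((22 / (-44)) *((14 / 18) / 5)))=-8100 / 7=-1157.14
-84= -84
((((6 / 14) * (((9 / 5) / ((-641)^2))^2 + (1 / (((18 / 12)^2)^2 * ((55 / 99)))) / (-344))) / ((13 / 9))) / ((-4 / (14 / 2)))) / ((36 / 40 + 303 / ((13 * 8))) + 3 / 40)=1688231930263 / 12232084677845255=0.00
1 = 1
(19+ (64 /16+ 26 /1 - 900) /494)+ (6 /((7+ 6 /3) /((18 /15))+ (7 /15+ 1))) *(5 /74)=17.28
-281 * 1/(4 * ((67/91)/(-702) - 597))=8975421/76275242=0.12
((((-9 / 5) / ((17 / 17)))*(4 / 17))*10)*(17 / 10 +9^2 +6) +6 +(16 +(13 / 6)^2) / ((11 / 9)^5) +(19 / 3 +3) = -57946902769 / 164272020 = -352.75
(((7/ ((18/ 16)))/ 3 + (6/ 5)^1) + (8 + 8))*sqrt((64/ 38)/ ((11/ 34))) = 43.98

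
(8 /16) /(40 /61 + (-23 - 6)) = -61 /3458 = -0.02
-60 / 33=-1.82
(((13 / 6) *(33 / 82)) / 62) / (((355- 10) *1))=143 / 3507960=0.00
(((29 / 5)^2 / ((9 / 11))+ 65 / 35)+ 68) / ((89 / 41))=51.12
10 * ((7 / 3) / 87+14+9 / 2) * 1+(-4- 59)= 31912 / 261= 122.27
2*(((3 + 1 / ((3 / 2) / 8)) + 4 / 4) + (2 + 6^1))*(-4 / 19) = -416 / 57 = -7.30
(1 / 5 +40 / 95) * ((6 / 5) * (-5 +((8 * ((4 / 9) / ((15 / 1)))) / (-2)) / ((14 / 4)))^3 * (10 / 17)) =-25404547117948 / 454304143125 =-55.92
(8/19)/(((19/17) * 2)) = 68/361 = 0.19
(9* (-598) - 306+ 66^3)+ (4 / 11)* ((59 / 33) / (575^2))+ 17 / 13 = 439684341919943 / 1560219375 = 281809.31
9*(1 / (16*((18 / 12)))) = 3 / 8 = 0.38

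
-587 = -587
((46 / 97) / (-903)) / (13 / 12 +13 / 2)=-184 / 2656927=-0.00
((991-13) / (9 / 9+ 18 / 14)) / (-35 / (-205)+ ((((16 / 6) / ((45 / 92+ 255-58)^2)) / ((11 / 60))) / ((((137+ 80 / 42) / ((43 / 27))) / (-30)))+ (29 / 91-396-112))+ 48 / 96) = -405830391502385522673 / 480888944356012182292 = -0.84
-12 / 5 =-2.40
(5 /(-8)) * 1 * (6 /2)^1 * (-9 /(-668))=-135 /5344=-0.03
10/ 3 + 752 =2266/ 3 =755.33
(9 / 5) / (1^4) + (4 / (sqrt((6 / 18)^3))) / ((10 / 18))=9 / 5 + 108 * sqrt(3) / 5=39.21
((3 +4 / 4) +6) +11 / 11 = 11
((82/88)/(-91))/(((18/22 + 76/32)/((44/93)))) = -3608/2378103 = -0.00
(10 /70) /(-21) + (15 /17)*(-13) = -28682 /2499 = -11.48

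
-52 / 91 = -4 / 7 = -0.57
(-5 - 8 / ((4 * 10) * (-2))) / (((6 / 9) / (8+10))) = -1323 / 10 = -132.30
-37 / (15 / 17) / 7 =-629 / 105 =-5.99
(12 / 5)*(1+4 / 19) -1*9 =-579 / 95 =-6.09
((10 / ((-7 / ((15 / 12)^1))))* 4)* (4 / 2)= -100 / 7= -14.29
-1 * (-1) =1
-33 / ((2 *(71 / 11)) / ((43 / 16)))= -15609 / 2272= -6.87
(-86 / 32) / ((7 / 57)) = -2451 / 112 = -21.88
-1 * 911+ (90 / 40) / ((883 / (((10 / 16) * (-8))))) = -3217697 / 3532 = -911.01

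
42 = 42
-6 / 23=-0.26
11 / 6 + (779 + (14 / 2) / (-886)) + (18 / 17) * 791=36563491 / 22593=1618.35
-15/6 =-5/2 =-2.50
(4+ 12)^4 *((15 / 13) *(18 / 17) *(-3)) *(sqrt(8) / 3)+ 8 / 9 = 8 / 9-35389440 *sqrt(2) / 221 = -226461.67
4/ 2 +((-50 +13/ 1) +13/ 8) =-267/ 8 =-33.38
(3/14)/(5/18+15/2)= 27/980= 0.03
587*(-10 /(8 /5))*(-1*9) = 132075 /4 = 33018.75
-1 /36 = -0.03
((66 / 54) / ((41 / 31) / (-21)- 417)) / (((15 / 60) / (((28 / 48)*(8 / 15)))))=-33418 / 9163395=-0.00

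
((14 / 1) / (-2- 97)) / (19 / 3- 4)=-2 / 33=-0.06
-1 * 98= -98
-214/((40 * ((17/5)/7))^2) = -5243/9248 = -0.57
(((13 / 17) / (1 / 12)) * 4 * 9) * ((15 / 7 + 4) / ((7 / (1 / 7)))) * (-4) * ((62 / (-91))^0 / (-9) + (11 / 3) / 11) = -214656 / 5831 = -36.81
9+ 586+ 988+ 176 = 1759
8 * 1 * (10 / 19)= 80 / 19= 4.21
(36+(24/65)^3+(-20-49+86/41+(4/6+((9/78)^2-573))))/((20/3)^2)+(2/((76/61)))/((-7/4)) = -34715541984083/2396048200000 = -14.49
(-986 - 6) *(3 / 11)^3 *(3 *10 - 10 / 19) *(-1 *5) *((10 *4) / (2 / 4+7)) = 399974400 / 25289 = 15816.14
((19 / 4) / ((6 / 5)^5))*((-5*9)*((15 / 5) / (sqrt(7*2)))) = -296875*sqrt(14) / 16128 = -68.87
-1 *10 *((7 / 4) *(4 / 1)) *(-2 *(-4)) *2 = -1120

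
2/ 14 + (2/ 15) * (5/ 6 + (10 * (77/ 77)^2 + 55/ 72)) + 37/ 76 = 7814/ 3591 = 2.18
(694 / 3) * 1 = 694 / 3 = 231.33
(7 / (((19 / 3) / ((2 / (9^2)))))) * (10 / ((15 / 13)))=364 / 1539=0.24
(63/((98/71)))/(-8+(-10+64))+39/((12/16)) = 34127/644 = 52.99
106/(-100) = -53/50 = -1.06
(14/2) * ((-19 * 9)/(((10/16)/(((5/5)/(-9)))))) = 1064/5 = 212.80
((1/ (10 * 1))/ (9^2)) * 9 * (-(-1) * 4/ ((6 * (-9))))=-1/ 1215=-0.00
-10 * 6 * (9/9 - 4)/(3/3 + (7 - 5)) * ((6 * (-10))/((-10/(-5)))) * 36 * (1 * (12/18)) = -43200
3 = 3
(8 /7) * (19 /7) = 152 /49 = 3.10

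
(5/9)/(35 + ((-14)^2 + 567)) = 0.00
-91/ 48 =-1.90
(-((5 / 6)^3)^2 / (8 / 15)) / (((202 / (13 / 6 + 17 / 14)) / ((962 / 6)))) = -2668046875 / 1583318016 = -1.69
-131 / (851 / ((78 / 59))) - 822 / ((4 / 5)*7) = -103322547 / 702926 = -146.99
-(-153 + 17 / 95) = 14518 / 95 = 152.82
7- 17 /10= 53 /10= 5.30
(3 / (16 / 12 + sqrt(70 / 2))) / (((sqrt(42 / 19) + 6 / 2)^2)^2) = 1172889 / ((4 + 3 * sqrt(35)) * (sqrt(798) + 57)^4) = 0.00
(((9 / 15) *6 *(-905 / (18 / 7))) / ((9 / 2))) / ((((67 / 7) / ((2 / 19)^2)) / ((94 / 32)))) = -416843 / 435366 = -0.96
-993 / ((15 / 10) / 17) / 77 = -11254 / 77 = -146.16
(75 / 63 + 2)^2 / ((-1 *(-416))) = 4489 / 183456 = 0.02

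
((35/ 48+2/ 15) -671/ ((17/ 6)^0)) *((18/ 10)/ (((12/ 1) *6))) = -53611/ 3200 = -16.75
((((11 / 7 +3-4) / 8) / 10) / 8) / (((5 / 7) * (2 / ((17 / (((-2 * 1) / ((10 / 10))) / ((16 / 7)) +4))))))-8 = -39983 / 5000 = -8.00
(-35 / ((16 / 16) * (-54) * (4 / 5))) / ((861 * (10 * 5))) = 1 / 53136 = 0.00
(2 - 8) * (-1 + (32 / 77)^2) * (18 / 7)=529740 / 41503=12.76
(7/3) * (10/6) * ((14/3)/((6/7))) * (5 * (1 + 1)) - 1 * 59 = 152.73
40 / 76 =10 / 19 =0.53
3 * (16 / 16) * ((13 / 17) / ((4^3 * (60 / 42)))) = 273 / 10880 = 0.03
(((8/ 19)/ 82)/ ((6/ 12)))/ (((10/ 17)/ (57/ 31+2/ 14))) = 5848/ 169043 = 0.03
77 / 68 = 1.13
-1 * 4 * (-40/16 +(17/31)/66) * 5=50980/1023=49.83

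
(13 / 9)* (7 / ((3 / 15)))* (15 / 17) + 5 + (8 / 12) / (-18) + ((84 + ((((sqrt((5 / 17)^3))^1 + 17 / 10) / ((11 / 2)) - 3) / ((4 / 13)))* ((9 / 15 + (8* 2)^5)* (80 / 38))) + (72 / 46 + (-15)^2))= -212979424673668 / 11032065 + 1363149580* sqrt(85) / 60401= -19097420.67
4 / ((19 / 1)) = 4 / 19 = 0.21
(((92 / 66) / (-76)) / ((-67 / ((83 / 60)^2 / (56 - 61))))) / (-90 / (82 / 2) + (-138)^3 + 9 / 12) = 6496327 / 162954440337645000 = 0.00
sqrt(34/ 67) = sqrt(2278)/ 67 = 0.71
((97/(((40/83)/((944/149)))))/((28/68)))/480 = 8075153/1251600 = 6.45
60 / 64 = 15 / 16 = 0.94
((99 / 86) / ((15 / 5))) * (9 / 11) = 27 / 86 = 0.31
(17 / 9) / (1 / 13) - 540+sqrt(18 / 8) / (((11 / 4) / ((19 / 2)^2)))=-92311 / 198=-466.22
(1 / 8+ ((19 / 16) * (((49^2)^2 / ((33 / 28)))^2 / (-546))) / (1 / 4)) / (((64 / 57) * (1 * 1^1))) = -1343673848789300683 / 7248384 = -185375643562.66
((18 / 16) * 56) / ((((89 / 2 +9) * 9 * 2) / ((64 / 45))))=448 / 4815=0.09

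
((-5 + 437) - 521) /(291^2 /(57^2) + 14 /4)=-64258 /21345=-3.01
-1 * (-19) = 19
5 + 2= 7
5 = 5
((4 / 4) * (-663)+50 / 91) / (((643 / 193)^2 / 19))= -1133.97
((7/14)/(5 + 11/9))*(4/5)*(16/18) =2/35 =0.06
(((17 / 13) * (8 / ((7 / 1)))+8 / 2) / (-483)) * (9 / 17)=-1500 / 249067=-0.01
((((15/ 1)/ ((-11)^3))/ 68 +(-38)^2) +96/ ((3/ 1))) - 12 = 1464.00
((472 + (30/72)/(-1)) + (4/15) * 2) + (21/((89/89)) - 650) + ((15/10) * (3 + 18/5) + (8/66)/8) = -32333/220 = -146.97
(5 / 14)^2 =25 / 196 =0.13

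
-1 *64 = -64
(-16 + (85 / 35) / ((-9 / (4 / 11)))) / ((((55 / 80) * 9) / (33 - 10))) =-4105408 / 68607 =-59.84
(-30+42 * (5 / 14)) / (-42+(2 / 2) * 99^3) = -5 / 323419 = -0.00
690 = 690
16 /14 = 8 /7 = 1.14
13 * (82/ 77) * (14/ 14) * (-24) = -25584/ 77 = -332.26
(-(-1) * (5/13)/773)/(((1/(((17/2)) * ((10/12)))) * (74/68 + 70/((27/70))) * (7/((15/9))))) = 108375/23578832914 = 0.00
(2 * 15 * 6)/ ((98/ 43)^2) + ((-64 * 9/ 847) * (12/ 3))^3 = 61788599757/ 4253517961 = 14.53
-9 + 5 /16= -139 /16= -8.69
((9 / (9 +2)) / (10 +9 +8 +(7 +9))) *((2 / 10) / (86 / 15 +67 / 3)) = 27 / 199133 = 0.00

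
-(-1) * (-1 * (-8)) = 8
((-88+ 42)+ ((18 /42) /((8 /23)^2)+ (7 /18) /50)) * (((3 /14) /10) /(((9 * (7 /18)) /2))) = -4278941 /8232000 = -0.52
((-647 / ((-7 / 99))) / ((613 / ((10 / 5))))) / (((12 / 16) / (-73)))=-12468984 / 4291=-2905.85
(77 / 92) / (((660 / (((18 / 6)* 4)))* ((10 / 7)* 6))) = 49 / 27600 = 0.00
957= 957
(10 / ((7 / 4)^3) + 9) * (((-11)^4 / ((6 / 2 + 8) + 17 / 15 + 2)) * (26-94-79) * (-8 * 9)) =44199275670 / 371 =119135513.94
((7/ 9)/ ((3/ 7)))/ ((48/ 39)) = 637/ 432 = 1.47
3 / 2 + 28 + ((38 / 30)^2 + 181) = 95447 / 450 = 212.10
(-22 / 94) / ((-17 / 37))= 407 / 799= 0.51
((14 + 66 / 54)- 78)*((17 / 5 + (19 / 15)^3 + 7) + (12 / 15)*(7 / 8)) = -10016659 / 12150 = -824.42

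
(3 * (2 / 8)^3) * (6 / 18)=0.02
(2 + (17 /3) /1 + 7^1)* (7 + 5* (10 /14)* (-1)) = 352 /7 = 50.29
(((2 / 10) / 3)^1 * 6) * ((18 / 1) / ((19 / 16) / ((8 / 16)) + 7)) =96 / 125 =0.77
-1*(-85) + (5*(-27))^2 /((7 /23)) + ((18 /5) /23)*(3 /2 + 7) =48274621 /805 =59968.47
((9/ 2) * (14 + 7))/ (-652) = -189/ 1304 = -0.14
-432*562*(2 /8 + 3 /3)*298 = -90437040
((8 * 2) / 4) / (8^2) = 1 / 16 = 0.06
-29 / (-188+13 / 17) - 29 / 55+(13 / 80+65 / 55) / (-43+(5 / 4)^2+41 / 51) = -2353611083 / 5804630205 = -0.41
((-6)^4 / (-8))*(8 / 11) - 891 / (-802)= -1029591 / 8822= -116.71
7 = 7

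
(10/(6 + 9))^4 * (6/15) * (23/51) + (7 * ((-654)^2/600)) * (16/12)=687129434/103275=6653.40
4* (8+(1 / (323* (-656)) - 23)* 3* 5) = -71406271 / 52972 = -1348.00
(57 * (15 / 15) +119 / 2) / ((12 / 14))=1631 / 12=135.92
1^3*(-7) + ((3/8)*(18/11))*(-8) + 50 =419/11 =38.09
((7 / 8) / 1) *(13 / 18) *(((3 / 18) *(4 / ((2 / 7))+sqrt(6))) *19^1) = 1729 *sqrt(6) / 864+12103 / 432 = 32.92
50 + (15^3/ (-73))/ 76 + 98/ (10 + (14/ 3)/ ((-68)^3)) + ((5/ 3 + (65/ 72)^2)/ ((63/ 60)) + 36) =17368746397984819/ 178040214956016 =97.56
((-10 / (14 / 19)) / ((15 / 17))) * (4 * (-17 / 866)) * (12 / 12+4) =6.04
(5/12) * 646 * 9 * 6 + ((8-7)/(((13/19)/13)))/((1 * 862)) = 12529189/862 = 14535.02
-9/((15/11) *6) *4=-22/5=-4.40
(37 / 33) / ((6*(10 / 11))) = 37 / 180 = 0.21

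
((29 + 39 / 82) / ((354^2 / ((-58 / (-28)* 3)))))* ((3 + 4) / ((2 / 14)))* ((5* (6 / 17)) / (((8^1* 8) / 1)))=2453255 / 1242243584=0.00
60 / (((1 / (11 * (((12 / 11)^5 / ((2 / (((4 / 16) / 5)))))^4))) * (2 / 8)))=44926874911493849088 / 7644886306051818286375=0.01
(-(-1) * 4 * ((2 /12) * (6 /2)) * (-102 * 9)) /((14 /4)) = -524.57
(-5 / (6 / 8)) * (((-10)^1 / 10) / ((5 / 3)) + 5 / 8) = -1 / 6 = -0.17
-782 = -782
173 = 173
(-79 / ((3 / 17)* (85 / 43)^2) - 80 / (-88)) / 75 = -1594031 / 1051875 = -1.52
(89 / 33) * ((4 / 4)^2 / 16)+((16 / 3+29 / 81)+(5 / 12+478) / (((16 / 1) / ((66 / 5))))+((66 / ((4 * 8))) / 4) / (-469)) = 53562402263 / 133721280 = 400.55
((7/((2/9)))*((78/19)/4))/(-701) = -2457/53276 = -0.05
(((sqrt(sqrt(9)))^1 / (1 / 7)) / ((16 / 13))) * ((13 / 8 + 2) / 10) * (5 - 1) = 2639 * sqrt(3) / 320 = 14.28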